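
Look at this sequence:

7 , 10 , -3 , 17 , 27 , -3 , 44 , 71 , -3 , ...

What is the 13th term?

301

Positions follow the repeating pattern AAB; grouping by letter gives 2 tracks.
Subsequence A: 7, 10, 17, 27, 44, 71 — each term equals the sum of the previous two.
Subsequence B: -3, -3, -3 — constant -3.
The 13th slot belongs to subsequence A; its 9th term is 301.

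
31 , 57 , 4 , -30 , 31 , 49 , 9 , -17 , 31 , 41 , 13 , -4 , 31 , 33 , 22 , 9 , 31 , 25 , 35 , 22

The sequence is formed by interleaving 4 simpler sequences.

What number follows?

Split by position mod 4 into 4 tracks.
Track A = 31, 31, 31, 31, 31: always 31.
Track B = 57, 49, 41, 33, 25: arithmetic with common difference −8.
Track C = 4, 9, 13, 22, 35: each term equals the sum of the previous two.
Track D = -30, -17, -4, 9, 22: arithmetic, step +13.
The 21st slot belongs to track A; its 6th term is 31.

31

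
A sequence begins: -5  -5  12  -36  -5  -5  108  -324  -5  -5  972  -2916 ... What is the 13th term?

The slot pattern repeats as AABB (period 4), so there are 2 interleaved tracks.
Track A: -5, -5, -5, -5, -5, -5. Constant -5.
Track B: 12, -36, 108, -324, 972, -2916. Multiplying by -3 each time.
The 13th slot belongs to track A; its 7th term is -5.

-5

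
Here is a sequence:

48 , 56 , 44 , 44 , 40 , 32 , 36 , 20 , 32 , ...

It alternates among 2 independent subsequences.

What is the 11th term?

Odd-indexed and even-indexed terms follow separate rules.
Subsequence A: 48, 44, 40, 36, 32 — subtracting 4 each time.
Subsequence B: 56, 44, 32, 20 — arithmetic, step −12.
Position 11 falls in subsequence A as its term 6, giving 28.

28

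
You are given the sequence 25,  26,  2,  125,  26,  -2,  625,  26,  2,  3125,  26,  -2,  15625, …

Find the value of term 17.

26

Split by position mod 3: positions 1, 4, 7, … form one track, and each other residue class forms its own.
Track A = 25, 125, 625, 3125, 15625: powers 5^2, 5^3, 5^4, ….
Track B = 26, 26, 26, 26: the constant sequence 26.
Track C = 2, -2, 2, -2: oscillating between 2 and -2.
Term 17 comes from track B (its 6th entry): 26.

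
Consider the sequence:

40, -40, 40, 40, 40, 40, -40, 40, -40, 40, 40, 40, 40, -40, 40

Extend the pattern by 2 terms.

40, 40

Positions follow the repeating pattern AAABBB; grouping by letter gives 2 tracks.
Stream A = 40, -40, 40, -40, 40, -40, 40, -40, 40: alternating ±40.
Stream B = 40, 40, 40, 40, 40, 40: the constant sequence 40.
Term 16 comes from stream B (its 7th entry): 40.
The 17th slot belongs to stream B; its 8th term is 40.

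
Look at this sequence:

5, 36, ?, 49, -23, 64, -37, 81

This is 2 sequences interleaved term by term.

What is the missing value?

Positions 1, 3, 5, … form one subsequence and positions 2, 4, 6, … form another.
Track A: 5, ?, -23, -37 (linear: a_n = 19 − 14·n).
Track B: 36, 49, 64, 81 (consecutive squares n² from n = 6).
So the missing entry in track A is -9.

-9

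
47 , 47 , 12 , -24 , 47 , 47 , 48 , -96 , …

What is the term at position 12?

-384

Positions follow the repeating pattern AABB; grouping by letter gives 2 tracks.
Track A = 47, 47, 47, 47: always 47.
Track B = 12, -24, 48, -96: multiplying by -2 each time.
Position 12 → track B, term 6 = -384.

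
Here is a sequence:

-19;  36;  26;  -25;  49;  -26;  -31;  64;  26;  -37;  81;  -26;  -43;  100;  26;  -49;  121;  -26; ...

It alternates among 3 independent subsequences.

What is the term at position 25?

Split by position mod 3: positions 1, 4, 7, … form one track, and each other residue class forms its own.
Track A: -19, -25, -31, -37, -43, -49 (arithmetic, step −6).
Track B: 36, 49, 64, 81, 100, 121 (perfect squares starting at 6²).
Track C: 26, -26, 26, -26, 26, -26 (alternating ±26).
Position 25 → track A, term 9 = -67.

-67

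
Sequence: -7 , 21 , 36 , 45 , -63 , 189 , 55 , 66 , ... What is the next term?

-567

The slot pattern repeats as AABB (period 4), so there are 2 interleaved tracks.
Track A is -7, 21, -63, 189, which is geometric with ratio -3.
Track B is 36, 45, 55, 66, which is triangular numbers starting at T_8.
The 9th slot belongs to track A; its 5th term is -567.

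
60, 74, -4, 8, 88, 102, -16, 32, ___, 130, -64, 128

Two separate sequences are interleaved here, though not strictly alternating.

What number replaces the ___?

Positions follow the repeating pattern AABB; grouping by letter gives 2 tracks.
Subsequence A: 60, 74, 88, 102, ?, 130. Arithmetic with common difference +14.
Subsequence B: -4, 8, -16, 32, -64, 128. Multiplying by -2 each time.
The gap is subsequence A's term 5; the rule gives 116.

116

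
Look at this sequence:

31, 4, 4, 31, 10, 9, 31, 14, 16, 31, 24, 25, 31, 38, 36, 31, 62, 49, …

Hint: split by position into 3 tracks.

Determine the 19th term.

31

Read the sequence 3 terms at a time; column i is its own pattern.
Stream A: 31, 31, 31, 31, 31, 31. Always 31.
Stream B: 4, 10, 14, 24, 38, 62. Each term equals the sum of the previous two.
Stream C: 4, 9, 16, 25, 36, 49. Perfect squares starting at 2².
The 19th slot belongs to stream A; its 7th term is 31.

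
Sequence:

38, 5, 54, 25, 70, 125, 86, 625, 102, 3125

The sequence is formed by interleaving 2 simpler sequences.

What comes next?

Split by position mod 2 into 2 tracks.
Stream A is 38, 54, 70, 86, 102, which is linear: a_n = 22 + 16·n.
Stream B is 5, 25, 125, 625, 3125, which is powers 5^1, 5^2, 5^3, ….
Term 11 comes from stream A (its 6th entry): 118.

118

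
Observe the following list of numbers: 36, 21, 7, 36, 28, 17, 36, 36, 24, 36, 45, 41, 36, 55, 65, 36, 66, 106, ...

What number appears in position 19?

36

Taking every 3rd term gives 3 separate tracks.
Stream A: 36, 36, 36, 36, 36, 36 (constant 36).
Stream B: 21, 28, 36, 45, 55, 66 (triangular numbers starting at T_6).
Stream C: 7, 17, 24, 41, 65, 106 (a Fibonacci-like recurrence a_n = a_{n-1} + a_{n-2}).
The 19th slot belongs to stream A; its 7th term is 36.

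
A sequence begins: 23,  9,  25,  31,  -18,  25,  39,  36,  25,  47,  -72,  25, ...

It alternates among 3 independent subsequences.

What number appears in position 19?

71

Taking every 3rd term gives 3 separate tracks.
Stream A is 23, 31, 39, 47, which is adding 8 each time.
Stream B is 9, -18, 36, -72, which is geometric, ×-2 each step.
Stream C is 25, 25, 25, 25, which is always 25.
Position 19 falls in stream A as its term 7, giving 71.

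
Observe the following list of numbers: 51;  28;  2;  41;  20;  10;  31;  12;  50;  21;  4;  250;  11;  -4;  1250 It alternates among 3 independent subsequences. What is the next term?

Taking every 3rd term gives 3 separate tracks.
Track A: 51, 41, 31, 21, 11 (arithmetic with common difference −10).
Track B: 28, 20, 12, 4, -4 (linear: a_n = 36 − 8·n).
Track C: 2, 10, 50, 250, 1250 (a geometric progression (common ratio 5)).
Position 16 → track A, term 6 = 1.

1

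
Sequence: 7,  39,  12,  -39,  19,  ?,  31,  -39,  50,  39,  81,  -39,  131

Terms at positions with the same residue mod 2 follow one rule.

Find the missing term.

Split by position mod 2 into 2 tracks.
Track A is 7, 12, 19, 31, 50, 81, 131, which is Fibonacci-style (each term is the sum of the two before it).
Track B is 39, -39, ?, -39, 39, -39, which is the oscillation 39·(−1)^(n+1).
The gap is track B's term 3; the rule gives 39.

39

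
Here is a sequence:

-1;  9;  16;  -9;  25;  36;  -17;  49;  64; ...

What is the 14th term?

121

Reading positions in blocks of 3 reveals the pattern ABB — 2 tracks woven together.
Track A = -1, -9, -17: linear: a_n = 7 − 8·n.
Track B = 9, 16, 25, 36, 49, 64: consecutive squares n² from n = 3.
Position 14 → track B, term 9 = 121.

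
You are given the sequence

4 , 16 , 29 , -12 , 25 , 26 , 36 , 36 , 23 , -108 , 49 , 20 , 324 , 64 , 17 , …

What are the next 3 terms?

-972, 81, 14

Taking every 3rd term gives 3 separate tracks.
Stream A is 4, -12, 36, -108, 324, which is a geometric progression (common ratio -3).
Stream B is 16, 25, 36, 49, 64, which is consecutive squares n² from n = 4.
Stream C is 29, 26, 23, 20, 17, which is subtracting 3 each time.
The 16th slot belongs to stream A; its 6th term is -972.
The 17th slot belongs to stream B; its 6th term is 81.
The 18th slot belongs to stream C; its 6th term is 14.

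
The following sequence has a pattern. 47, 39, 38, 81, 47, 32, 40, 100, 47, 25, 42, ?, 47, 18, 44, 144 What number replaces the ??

121

Read the sequence 4 terms at a time; column i is its own pattern.
Track A: 47, 47, 47, 47 — always 47.
Track B: 39, 32, 25, 18 — linear: a_n = 46 − 7·n.
Track C: 38, 40, 42, 44 — arithmetic, step +2.
Track D: 81, 100, ?, 144 — perfect squares starting at 9².
Filling track D at index 3 by its rule yields 121.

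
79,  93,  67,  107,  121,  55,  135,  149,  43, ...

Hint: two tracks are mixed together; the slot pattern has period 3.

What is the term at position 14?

Positions follow the repeating pattern AAB; grouping by letter gives 2 tracks.
Subsequence A: 79, 93, 107, 121, 135, 149 (arithmetic, step +14).
Subsequence B: 67, 55, 43 (linear: a_n = 79 − 12·n).
The 14th slot belongs to subsequence A; its 10th term is 205.

205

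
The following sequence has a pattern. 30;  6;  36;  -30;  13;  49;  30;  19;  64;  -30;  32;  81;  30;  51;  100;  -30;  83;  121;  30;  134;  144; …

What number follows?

Taking every 3rd term gives 3 separate tracks.
Subsequence A = 30, -30, 30, -30, 30, -30, 30: oscillating between 30 and -30.
Subsequence B = 6, 13, 19, 32, 51, 83, 134: Fibonacci-style (each term is the sum of the two before it).
Subsequence C = 36, 49, 64, 81, 100, 121, 144: the squares 6², 7², 8², ….
Position 22 → subsequence A, term 8 = -30.

-30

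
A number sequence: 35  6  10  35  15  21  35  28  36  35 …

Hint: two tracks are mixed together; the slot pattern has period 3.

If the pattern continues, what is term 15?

The slot pattern repeats as ABB (period 3), so there are 2 interleaved tracks.
Track A = 35, 35, 35, 35: constant 35.
Track B = 6, 10, 15, 21, 28, 36: the triangular numbers T_3, T_4, ….
Term 15 comes from track B (its 10th entry): 78.

78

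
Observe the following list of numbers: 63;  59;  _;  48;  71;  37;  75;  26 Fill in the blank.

Positions 1, 3, 5, … form one subsequence and positions 2, 4, 6, … form another.
Subsequence A: 63, ?, 71, 75 — adding 4 each time.
Subsequence B: 59, 48, 37, 26 — subtracting 11 each time.
The gap is subsequence A's term 2; the rule gives 67.

67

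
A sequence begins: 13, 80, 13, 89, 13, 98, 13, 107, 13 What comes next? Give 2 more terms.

The terms cycle through 2 interleaved subsequences.
Track A: 13, 13, 13, 13, 13. Always 13.
Track B: 80, 89, 98, 107. Arithmetic with common difference +9.
Position 10 falls in track B as its term 5, giving 116.
Position 11 → track A, term 6 = 13.

116, 13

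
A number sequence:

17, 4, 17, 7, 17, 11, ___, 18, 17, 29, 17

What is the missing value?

Positions 1, 3, 5, … form one subsequence and positions 2, 4, 6, … form another.
Stream A is 17, 17, 17, ?, 17, 17, which is the constant sequence 17.
Stream B is 4, 7, 11, 18, 29, which is a Fibonacci-like recurrence a_n = a_{n-1} + a_{n-2}.
Filling stream A at index 4 by its rule yields 17.

17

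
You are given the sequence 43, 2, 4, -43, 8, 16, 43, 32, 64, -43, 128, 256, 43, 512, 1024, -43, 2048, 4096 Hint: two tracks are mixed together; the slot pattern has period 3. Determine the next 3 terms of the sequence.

The slot pattern repeats as ABB (period 3), so there are 2 interleaved tracks.
Stream A: 43, -43, 43, -43, 43, -43. Oscillating between 43 and -43.
Stream B: 2, 4, 8, 16, 32, 64, 128, 256, 512, 1024, 2048, 4096. Successive powers of 2.
Term 19 comes from stream A (its 7th entry): 43.
Position 20 → stream B, term 13 = 8192.
Term 21 comes from stream B (its 14th entry): 16384.

43, 8192, 16384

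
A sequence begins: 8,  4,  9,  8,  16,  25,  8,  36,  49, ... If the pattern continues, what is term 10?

The slot pattern repeats as ABB (period 3), so there are 2 interleaved tracks.
Stream A: 8, 8, 8 (constant 8).
Stream B: 4, 9, 16, 25, 36, 49 (perfect squares starting at 2²).
Position 10 → stream A, term 4 = 8.

8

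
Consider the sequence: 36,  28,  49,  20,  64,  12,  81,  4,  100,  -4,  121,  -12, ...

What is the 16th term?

-28

The terms cycle through 2 interleaved subsequences.
Stream A: 36, 49, 64, 81, 100, 121 (perfect squares starting at 6²).
Stream B: 28, 20, 12, 4, -4, -12 (linear: a_n = 36 − 8·n).
Position 16 → stream B, term 8 = -28.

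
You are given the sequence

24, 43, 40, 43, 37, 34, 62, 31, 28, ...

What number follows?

81

The slot pattern repeats as ABB (period 3), so there are 2 interleaved tracks.
Stream A: 24, 43, 62 — arithmetic, step +19.
Stream B: 43, 40, 37, 34, 31, 28 — arithmetic with common difference −3.
Term 10 comes from stream A (its 4th entry): 81.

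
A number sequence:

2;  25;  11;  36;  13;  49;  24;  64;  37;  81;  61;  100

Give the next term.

98

Positions 1, 3, 5, … form one subsequence and positions 2, 4, 6, … form another.
Track A: 2, 11, 13, 24, 37, 61 (a Fibonacci-like recurrence a_n = a_{n-1} + a_{n-2}).
Track B: 25, 36, 49, 64, 81, 100 (the squares 5², 6², 7², …).
The 13th slot belongs to track A; its 7th term is 98.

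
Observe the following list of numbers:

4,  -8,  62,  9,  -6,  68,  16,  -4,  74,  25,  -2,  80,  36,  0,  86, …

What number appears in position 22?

Split by position mod 3: positions 1, 4, 7, … form one track, and each other residue class forms its own.
Subsequence A: 4, 9, 16, 25, 36 — the squares 2², 3², 4², ….
Subsequence B: -8, -6, -4, -2, 0 — adding 2 each time.
Subsequence C: 62, 68, 74, 80, 86 — arithmetic with common difference +6.
Position 22 falls in subsequence A as its term 8, giving 81.

81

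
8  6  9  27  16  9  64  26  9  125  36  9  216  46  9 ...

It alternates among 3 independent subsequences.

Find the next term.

343

Read the sequence 3 terms at a time; column i is its own pattern.
Track A is 8, 27, 64, 125, 216, which is perfect cubes starting at 2³.
Track B is 6, 16, 26, 36, 46, which is adding 10 each time.
Track C is 9, 9, 9, 9, 9, which is constant 9.
Position 16 → track A, term 6 = 343.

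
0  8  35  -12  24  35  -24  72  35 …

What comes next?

-36

The terms cycle through 3 interleaved subsequences.
Track A is 0, -12, -24, which is arithmetic with common difference −12.
Track B is 8, 24, 72, which is multiplying by 3 each time.
Track C is 35, 35, 35, which is constant 35.
Term 10 comes from track A (its 4th entry): -36.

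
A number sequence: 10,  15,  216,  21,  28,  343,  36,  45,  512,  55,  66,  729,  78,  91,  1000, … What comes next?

105

Reading positions in blocks of 3 reveals the pattern AAB — 2 tracks woven together.
Track A: 10, 15, 21, 28, 36, 45, 55, 66, 78, 91 (the triangular numbers T_4, T_5, …).
Track B: 216, 343, 512, 729, 1000 (perfect cubes starting at 6³).
The 16th slot belongs to track A; its 11th term is 105.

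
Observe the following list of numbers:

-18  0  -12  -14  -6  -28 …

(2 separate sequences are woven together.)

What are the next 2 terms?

Split by position mod 2 into 2 tracks.
Stream A = -18, -12, -6: arithmetic with common difference +6.
Stream B = 0, -14, -28: subtracting 14 each time.
Position 7 falls in stream A as its term 4, giving 0.
Term 8 comes from stream B (its 4th entry): -42.

0, -42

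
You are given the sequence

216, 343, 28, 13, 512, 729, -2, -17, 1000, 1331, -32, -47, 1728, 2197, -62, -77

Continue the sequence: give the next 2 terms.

The slot pattern repeats as AABB (period 4), so there are 2 interleaved tracks.
Track A is 216, 343, 512, 729, 1000, 1331, 1728, 2197, which is consecutive cubes n³ from n = 6.
Track B is 28, 13, -2, -17, -32, -47, -62, -77, which is subtracting 15 each time.
The 17th slot belongs to track A; its 9th term is 2744.
The 18th slot belongs to track A; its 10th term is 3375.

2744, 3375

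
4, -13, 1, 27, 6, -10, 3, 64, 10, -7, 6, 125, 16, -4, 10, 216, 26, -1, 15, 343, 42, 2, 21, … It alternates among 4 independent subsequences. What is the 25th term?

Taking every 4th term gives 4 separate tracks.
Track A: 4, 6, 10, 16, 26, 42. Fibonacci-style (each term is the sum of the two before it).
Track B: -13, -10, -7, -4, -1, 2. Adding 3 each time.
Track C: 1, 3, 6, 10, 15, 21. Triangular numbers starting at T_1.
Track D: 27, 64, 125, 216, 343. The cubes 3³, 4³, 5³, ….
The 25th slot belongs to track A; its 7th term is 68.

68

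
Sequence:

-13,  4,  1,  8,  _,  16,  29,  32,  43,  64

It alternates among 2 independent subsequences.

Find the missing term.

Taking every 2nd term gives 2 separate tracks.
Subsequence A: -13, 1, ?, 29, 43. Linear: a_n = -27 + 14·n.
Subsequence B: 4, 8, 16, 32, 64. Powers 2^2, 2^3, 2^4, ….
Subsequence A's pattern makes the blank 15.

15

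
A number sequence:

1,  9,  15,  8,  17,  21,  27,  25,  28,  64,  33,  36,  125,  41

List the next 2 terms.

Read the sequence 3 terms at a time; column i is its own pattern.
Track A: 1, 8, 27, 64, 125. The cubes 1³, 2³, 3³, ….
Track B: 9, 17, 25, 33, 41. Linear: a_n = 1 + 8·n.
Track C: 15, 21, 28, 36. Triangular numbers starting at T_5.
Position 15 falls in track C as its term 5, giving 45.
Term 16 comes from track A (its 6th entry): 216.

45, 216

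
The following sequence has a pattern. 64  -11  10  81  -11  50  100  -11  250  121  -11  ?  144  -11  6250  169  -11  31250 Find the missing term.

The terms cycle through 3 interleaved subsequences.
Track A: 64, 81, 100, 121, 144, 169 (perfect squares starting at 8²).
Track B: -11, -11, -11, -11, -11, -11 (the constant sequence -11).
Track C: 10, 50, 250, ?, 6250, 31250 (a geometric progression (common ratio 5)).
So the missing entry in track C is 1250.

1250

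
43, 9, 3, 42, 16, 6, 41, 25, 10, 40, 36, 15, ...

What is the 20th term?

Split by position mod 3 into 3 tracks.
Track A is 43, 42, 41, 40, which is linear: a_n = 44 − n.
Track B is 9, 16, 25, 36, which is the squares 3², 4², 5², ….
Track C is 3, 6, 10, 15, which is the triangular numbers T_2, T_3, ….
Position 20 → track B, term 7 = 81.

81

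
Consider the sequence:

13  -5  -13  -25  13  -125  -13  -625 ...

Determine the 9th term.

13

Positions 1, 3, 5, … form one subsequence and positions 2, 4, 6, … form another.
Stream A is 13, -13, 13, -13, which is oscillating between 13 and -13.
Stream B is -5, -25, -125, -625, which is a geometric progression (common ratio 5).
Position 9 falls in stream A as its term 5, giving 13.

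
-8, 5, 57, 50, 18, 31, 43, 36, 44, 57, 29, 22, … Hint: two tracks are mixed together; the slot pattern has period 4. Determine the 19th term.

1

Reading positions in blocks of 4 reveals the pattern AABB — 2 tracks woven together.
Track A is -8, 5, 18, 31, 44, 57, which is linear: a_n = -21 + 13·n.
Track B is 57, 50, 43, 36, 29, 22, which is subtracting 7 each time.
Position 19 → track B, term 9 = 1.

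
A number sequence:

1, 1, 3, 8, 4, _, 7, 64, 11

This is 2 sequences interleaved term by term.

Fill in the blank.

The terms cycle through 2 interleaved subsequences.
Subsequence A: 1, 3, 4, 7, 11. Fibonacci-style (each term is the sum of the two before it).
Subsequence B: 1, 8, ?, 64. Perfect cubes starting at 1³.
Filling subsequence B at index 3 by its rule yields 27.

27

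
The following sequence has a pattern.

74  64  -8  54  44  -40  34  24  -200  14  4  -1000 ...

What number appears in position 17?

-36

Positions follow the repeating pattern AAB; grouping by letter gives 2 tracks.
Track A: 74, 64, 54, 44, 34, 24, 14, 4. Subtracting 10 each time.
Track B: -8, -40, -200, -1000. A geometric progression (common ratio 5).
Position 17 → track A, term 12 = -36.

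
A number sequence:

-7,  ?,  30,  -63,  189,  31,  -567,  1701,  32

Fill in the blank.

21

The slot pattern repeats as AAB (period 3), so there are 2 interleaved tracks.
Track A: -7, ?, -63, 189, -567, 1701 (geometric with ratio -3).
Track B: 30, 31, 32 (arithmetic, step +1).
Filling track A at index 2 by its rule yields 21.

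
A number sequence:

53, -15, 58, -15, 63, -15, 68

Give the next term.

-15

Split by position mod 2 into 2 tracks.
Stream A is 53, 58, 63, 68, which is arithmetic with common difference +5.
Stream B is -15, -15, -15, which is always -15.
Position 8 → stream B, term 4 = -15.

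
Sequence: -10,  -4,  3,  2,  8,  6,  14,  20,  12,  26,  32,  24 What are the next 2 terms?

Reading positions in blocks of 3 reveals the pattern AAB — 2 tracks woven together.
Track A: -10, -4, 2, 8, 14, 20, 26, 32 — linear: a_n = -16 + 6·n.
Track B: 3, 6, 12, 24 — multiplying by 2 each time.
Term 13 comes from track A (its 9th entry): 38.
Position 14 → track A, term 10 = 44.

38, 44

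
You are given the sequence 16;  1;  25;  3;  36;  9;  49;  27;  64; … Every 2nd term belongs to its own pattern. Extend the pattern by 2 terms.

81, 81

Odd-indexed and even-indexed terms follow separate rules.
Track A = 16, 25, 36, 49, 64: perfect squares starting at 4².
Track B = 1, 3, 9, 27: successive powers of 3.
The 10th slot belongs to track B; its 5th term is 81.
The 11th slot belongs to track A; its 6th term is 81.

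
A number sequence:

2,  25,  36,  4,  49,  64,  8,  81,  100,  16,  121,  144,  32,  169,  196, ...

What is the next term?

64

Reading positions in blocks of 3 reveals the pattern ABB — 2 tracks woven together.
Track A = 2, 4, 8, 16, 32: powers 2^1, 2^2, 2^3, ….
Track B = 25, 36, 49, 64, 81, 100, 121, 144, 169, 196: the squares 5², 6², 7², ….
Position 16 → track A, term 6 = 64.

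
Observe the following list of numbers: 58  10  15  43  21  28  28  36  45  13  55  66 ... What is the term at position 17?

The slot pattern repeats as ABB (period 3), so there are 2 interleaved tracks.
Track A: 58, 43, 28, 13. Linear: a_n = 73 − 15·n.
Track B: 10, 15, 21, 28, 36, 45, 55, 66. The triangular numbers T_4, T_5, ….
Term 17 comes from track B (its 11th entry): 105.

105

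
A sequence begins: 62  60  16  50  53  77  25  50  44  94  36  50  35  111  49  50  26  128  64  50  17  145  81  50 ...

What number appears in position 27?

100

Split by position mod 4 into 4 tracks.
Stream A: 62, 53, 44, 35, 26, 17 — arithmetic, step −9.
Stream B: 60, 77, 94, 111, 128, 145 — arithmetic with common difference +17.
Stream C: 16, 25, 36, 49, 64, 81 — consecutive squares n² from n = 4.
Stream D: 50, 50, 50, 50, 50, 50 — constant 50.
Position 27 falls in stream C as its term 7, giving 100.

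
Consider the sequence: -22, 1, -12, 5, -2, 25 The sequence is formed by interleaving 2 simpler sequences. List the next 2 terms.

8, 125

The terms cycle through 2 interleaved subsequences.
Stream A: -22, -12, -2. Adding 10 each time.
Stream B: 1, 5, 25. Powers of 5.
Position 7 falls in stream A as its term 4, giving 8.
Position 8 → stream B, term 4 = 125.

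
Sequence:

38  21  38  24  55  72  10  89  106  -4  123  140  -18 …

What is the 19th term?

Reading positions in blocks of 3 reveals the pattern ABB — 2 tracks woven together.
Subsequence A: 38, 24, 10, -4, -18 — arithmetic with common difference −14.
Subsequence B: 21, 38, 55, 72, 89, 106, 123, 140 — arithmetic, step +17.
The 19th slot belongs to subsequence A; its 7th term is -46.

-46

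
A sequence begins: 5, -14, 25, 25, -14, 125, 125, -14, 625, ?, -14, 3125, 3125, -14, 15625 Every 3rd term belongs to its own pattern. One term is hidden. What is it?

625

Split by position mod 3: positions 1, 4, 7, … form one track, and each other residue class forms its own.
Track A is 5, 25, 125, ?, 3125, which is geometric, ×5 each step.
Track B is -14, -14, -14, -14, -14, which is always -14.
Track C is 25, 125, 625, 3125, 15625, which is successive powers of 5.
Filling track A at index 4 by its rule yields 625.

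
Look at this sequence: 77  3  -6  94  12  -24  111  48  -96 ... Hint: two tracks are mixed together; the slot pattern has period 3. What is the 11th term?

Positions follow the repeating pattern ABB; grouping by letter gives 2 tracks.
Subsequence A is 77, 94, 111, which is arithmetic with common difference +17.
Subsequence B is 3, -6, 12, -24, 48, -96, which is geometric, ×-2 each step.
The 11th slot belongs to subsequence B; its 7th term is 192.

192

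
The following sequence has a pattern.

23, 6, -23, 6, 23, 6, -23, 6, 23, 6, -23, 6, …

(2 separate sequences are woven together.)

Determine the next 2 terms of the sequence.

The terms cycle through 2 interleaved subsequences.
Track A: 23, -23, 23, -23, 23, -23 — oscillating between 23 and -23.
Track B: 6, 6, 6, 6, 6, 6 — constant 6.
Position 13 → track A, term 7 = 23.
Position 14 falls in track B as its term 7, giving 6.

23, 6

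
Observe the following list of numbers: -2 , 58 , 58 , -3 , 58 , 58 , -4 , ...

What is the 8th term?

58

The slot pattern repeats as ABB (period 3), so there are 2 interleaved tracks.
Track A is -2, -3, -4, which is arithmetic with common difference −1.
Track B is 58, 58, 58, 58, which is constant 58.
Position 8 → track B, term 5 = 58.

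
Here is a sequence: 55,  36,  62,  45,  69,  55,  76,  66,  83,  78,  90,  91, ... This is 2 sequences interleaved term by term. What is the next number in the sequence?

97

Positions 1, 3, 5, … form one subsequence and positions 2, 4, 6, … form another.
Stream A: 55, 62, 69, 76, 83, 90 (arithmetic, step +7).
Stream B: 36, 45, 55, 66, 78, 91 (triangular numbers n(n+1)/2 for n = 8, 9, …).
Position 13 → stream A, term 7 = 97.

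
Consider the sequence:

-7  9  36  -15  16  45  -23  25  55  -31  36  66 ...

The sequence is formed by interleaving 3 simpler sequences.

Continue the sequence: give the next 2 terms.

-39, 49

Split by position mod 3: positions 1, 4, 7, … form one track, and each other residue class forms its own.
Subsequence A: -7, -15, -23, -31 (arithmetic, step −8).
Subsequence B: 9, 16, 25, 36 (the squares 3², 4², 5², …).
Subsequence C: 36, 45, 55, 66 (the triangular numbers T_8, T_9, …).
The 13th slot belongs to subsequence A; its 5th term is -39.
Position 14 falls in subsequence B as its term 5, giving 49.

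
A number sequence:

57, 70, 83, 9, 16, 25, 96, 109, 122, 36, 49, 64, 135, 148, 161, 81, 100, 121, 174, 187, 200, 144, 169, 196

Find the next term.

213

Reading positions in blocks of 6 reveals the pattern AAABBB — 2 tracks woven together.
Stream A: 57, 70, 83, 96, 109, 122, 135, 148, 161, 174, 187, 200 — linear: a_n = 44 + 13·n.
Stream B: 9, 16, 25, 36, 49, 64, 81, 100, 121, 144, 169, 196 — the squares 3², 4², 5², ….
The 25th slot belongs to stream A; its 13th term is 213.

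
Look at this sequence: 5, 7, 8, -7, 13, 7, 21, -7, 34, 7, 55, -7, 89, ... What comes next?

7

Odd-indexed and even-indexed terms follow separate rules.
Subsequence A: 5, 8, 13, 21, 34, 55, 89 — each term equals the sum of the previous two.
Subsequence B: 7, -7, 7, -7, 7, -7 — oscillating between 7 and -7.
Position 14 falls in subsequence B as its term 7, giving 7.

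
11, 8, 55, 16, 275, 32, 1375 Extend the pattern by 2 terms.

Split by position mod 2 into 2 tracks.
Stream A: 11, 55, 275, 1375. Multiplying by 5 each time.
Stream B: 8, 16, 32. Powers 2^3, 2^4, 2^5, ….
Term 8 comes from stream B (its 4th entry): 64.
Position 9 → stream A, term 5 = 6875.

64, 6875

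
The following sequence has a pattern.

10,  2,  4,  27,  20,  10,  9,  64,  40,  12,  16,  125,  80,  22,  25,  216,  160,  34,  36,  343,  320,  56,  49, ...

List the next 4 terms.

Read the sequence 4 terms at a time; column i is its own pattern.
Subsequence A: 10, 20, 40, 80, 160, 320 — geometric with ratio 2.
Subsequence B: 2, 10, 12, 22, 34, 56 — each term equals the sum of the previous two.
Subsequence C: 4, 9, 16, 25, 36, 49 — perfect squares starting at 2².
Subsequence D: 27, 64, 125, 216, 343 — perfect cubes starting at 3³.
Position 24 falls in subsequence D as its term 6, giving 512.
The 25th slot belongs to subsequence A; its 7th term is 640.
Position 26 falls in subsequence B as its term 7, giving 90.
Term 27 comes from subsequence C (its 7th entry): 64.

512, 640, 90, 64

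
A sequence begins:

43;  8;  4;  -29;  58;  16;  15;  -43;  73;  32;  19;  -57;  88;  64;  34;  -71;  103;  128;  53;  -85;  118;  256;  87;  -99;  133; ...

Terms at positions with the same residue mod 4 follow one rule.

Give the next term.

512

Read the sequence 4 terms at a time; column i is its own pattern.
Track A: 43, 58, 73, 88, 103, 118, 133 (adding 15 each time).
Track B: 8, 16, 32, 64, 128, 256 (powers 2^3, 2^4, 2^5, …).
Track C: 4, 15, 19, 34, 53, 87 (Fibonacci-style (each term is the sum of the two before it)).
Track D: -29, -43, -57, -71, -85, -99 (linear: a_n = -15 − 14·n).
The 26th slot belongs to track B; its 7th term is 512.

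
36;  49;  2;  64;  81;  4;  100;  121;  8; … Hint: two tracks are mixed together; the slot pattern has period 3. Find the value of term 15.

Reading positions in blocks of 3 reveals the pattern AAB — 2 tracks woven together.
Stream A: 36, 49, 64, 81, 100, 121 (the squares 6², 7², 8², …).
Stream B: 2, 4, 8 (successive powers of 2).
Position 15 → stream B, term 5 = 32.

32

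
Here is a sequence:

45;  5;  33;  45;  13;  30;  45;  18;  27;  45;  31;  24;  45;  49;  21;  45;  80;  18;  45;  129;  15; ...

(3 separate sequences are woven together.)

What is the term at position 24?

The terms cycle through 3 interleaved subsequences.
Track A is 45, 45, 45, 45, 45, 45, 45, which is always 45.
Track B is 5, 13, 18, 31, 49, 80, 129, which is Fibonacci-style (each term is the sum of the two before it).
Track C is 33, 30, 27, 24, 21, 18, 15, which is linear: a_n = 36 − 3·n.
The 24th slot belongs to track C; its 8th term is 12.

12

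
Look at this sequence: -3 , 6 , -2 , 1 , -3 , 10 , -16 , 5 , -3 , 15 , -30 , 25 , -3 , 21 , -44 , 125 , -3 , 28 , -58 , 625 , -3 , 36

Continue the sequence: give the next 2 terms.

-72, 3125

The terms cycle through 4 interleaved subsequences.
Subsequence A: -3, -3, -3, -3, -3, -3 (constant -3).
Subsequence B: 6, 10, 15, 21, 28, 36 (triangular numbers n(n+1)/2 for n = 3, 4, …).
Subsequence C: -2, -16, -30, -44, -58 (linear: a_n = 12 − 14·n).
Subsequence D: 1, 5, 25, 125, 625 (multiplying by 5 each time).
The 23rd slot belongs to subsequence C; its 6th term is -72.
Position 24 → subsequence D, term 6 = 3125.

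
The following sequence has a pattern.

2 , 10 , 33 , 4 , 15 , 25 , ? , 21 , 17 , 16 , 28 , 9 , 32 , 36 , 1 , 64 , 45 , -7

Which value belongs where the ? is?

8

The terms cycle through 3 interleaved subsequences.
Stream A = 2, 4, ?, 16, 32, 64: successive powers of 2.
Stream B = 10, 15, 21, 28, 36, 45: the triangular numbers T_4, T_5, ….
Stream C = 33, 25, 17, 9, 1, -7: arithmetic, step −8.
So the missing entry in stream A is 8.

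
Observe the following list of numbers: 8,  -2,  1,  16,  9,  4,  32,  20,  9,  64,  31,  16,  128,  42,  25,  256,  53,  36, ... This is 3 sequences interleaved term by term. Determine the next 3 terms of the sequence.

Split by position mod 3 into 3 tracks.
Track A = 8, 16, 32, 64, 128, 256: geometric with ratio 2.
Track B = -2, 9, 20, 31, 42, 53: adding 11 each time.
Track C = 1, 4, 9, 16, 25, 36: consecutive squares n² from n = 1.
Position 19 falls in track A as its term 7, giving 512.
Position 20 → track B, term 7 = 64.
The 21st slot belongs to track C; its 7th term is 49.

512, 64, 49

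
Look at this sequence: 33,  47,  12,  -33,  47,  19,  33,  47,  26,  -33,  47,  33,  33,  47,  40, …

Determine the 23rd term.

Taking every 3rd term gives 3 separate tracks.
Subsequence A: 33, -33, 33, -33, 33 — the oscillation 33·(−1)^(n+1).
Subsequence B: 47, 47, 47, 47, 47 — the constant sequence 47.
Subsequence C: 12, 19, 26, 33, 40 — arithmetic with common difference +7.
Position 23 → subsequence B, term 8 = 47.

47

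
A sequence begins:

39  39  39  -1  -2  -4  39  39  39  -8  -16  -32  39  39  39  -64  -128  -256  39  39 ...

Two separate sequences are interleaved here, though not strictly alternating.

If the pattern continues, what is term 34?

-32768

Reading positions in blocks of 6 reveals the pattern AAABBB — 2 tracks woven together.
Track A: 39, 39, 39, 39, 39, 39, 39, 39, 39, 39, 39 (constant 39).
Track B: -1, -2, -4, -8, -16, -32, -64, -128, -256 (a geometric progression (common ratio 2)).
Term 34 comes from track B (its 16th entry): -32768.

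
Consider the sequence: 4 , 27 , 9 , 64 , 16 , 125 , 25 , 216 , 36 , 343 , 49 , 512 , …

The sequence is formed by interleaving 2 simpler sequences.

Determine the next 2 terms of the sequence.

64, 729

Split by position mod 2 into 2 tracks.
Track A = 4, 9, 16, 25, 36, 49: the squares 2², 3², 4², ….
Track B = 27, 64, 125, 216, 343, 512: consecutive cubes n³ from n = 3.
Term 13 comes from track A (its 7th entry): 64.
Position 14 → track B, term 7 = 729.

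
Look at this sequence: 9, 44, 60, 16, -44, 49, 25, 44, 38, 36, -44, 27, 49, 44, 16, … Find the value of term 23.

Read the sequence 3 terms at a time; column i is its own pattern.
Stream A is 9, 16, 25, 36, 49, which is perfect squares starting at 3².
Stream B is 44, -44, 44, -44, 44, which is the oscillation 44·(−1)^(n+1).
Stream C is 60, 49, 38, 27, 16, which is arithmetic with common difference −11.
The 23rd slot belongs to stream B; its 8th term is -44.

-44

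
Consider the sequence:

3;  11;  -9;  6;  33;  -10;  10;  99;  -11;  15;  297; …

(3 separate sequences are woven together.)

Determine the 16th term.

28

Taking every 3rd term gives 3 separate tracks.
Track A: 3, 6, 10, 15. Triangular numbers starting at T_2.
Track B: 11, 33, 99, 297. A geometric progression (common ratio 3).
Track C: -9, -10, -11. Arithmetic with common difference −1.
Term 16 comes from track A (its 6th entry): 28.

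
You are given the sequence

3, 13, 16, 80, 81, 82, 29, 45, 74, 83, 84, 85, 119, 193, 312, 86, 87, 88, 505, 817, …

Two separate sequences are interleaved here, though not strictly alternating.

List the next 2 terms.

The slot pattern repeats as AAABBB (period 6), so there are 2 interleaved tracks.
Track A is 3, 13, 16, 29, 45, 74, 119, 193, 312, 505, 817, which is Fibonacci-style (each term is the sum of the two before it).
Track B is 80, 81, 82, 83, 84, 85, 86, 87, 88, which is linear: a_n = 79 + n.
Position 21 falls in track A as its term 12, giving 1322.
Term 22 comes from track B (its 10th entry): 89.

1322, 89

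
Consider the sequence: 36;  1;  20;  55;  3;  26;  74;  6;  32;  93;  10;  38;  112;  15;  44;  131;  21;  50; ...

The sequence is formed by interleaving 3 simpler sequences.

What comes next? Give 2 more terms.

Split by position mod 3 into 3 tracks.
Track A is 36, 55, 74, 93, 112, 131, which is adding 19 each time.
Track B is 1, 3, 6, 10, 15, 21, which is triangular numbers starting at T_1.
Track C is 20, 26, 32, 38, 44, 50, which is adding 6 each time.
Position 19 falls in track A as its term 7, giving 150.
Position 20 → track B, term 7 = 28.

150, 28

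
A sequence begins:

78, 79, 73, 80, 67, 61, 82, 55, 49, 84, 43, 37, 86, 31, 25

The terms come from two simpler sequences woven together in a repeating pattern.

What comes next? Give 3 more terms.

88, 19, 13

The slot pattern repeats as ABB (period 3), so there are 2 interleaved tracks.
Stream A: 78, 80, 82, 84, 86 (arithmetic, step +2).
Stream B: 79, 73, 67, 61, 55, 49, 43, 37, 31, 25 (arithmetic with common difference −6).
Term 16 comes from stream A (its 6th entry): 88.
Term 17 comes from stream B (its 11th entry): 19.
Position 18 → stream B, term 12 = 13.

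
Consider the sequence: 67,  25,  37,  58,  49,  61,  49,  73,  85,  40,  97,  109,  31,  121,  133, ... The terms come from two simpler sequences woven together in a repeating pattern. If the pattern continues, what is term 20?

Reading positions in blocks of 3 reveals the pattern ABB — 2 tracks woven together.
Subsequence A is 67, 58, 49, 40, 31, which is arithmetic, step −9.
Subsequence B is 25, 37, 49, 61, 73, 85, 97, 109, 121, 133, which is adding 12 each time.
Position 20 falls in subsequence B as its term 13, giving 169.

169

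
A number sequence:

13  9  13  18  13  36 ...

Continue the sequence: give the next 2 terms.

13, 72

Taking every 2nd term gives 2 separate tracks.
Stream A: 13, 13, 13 (the constant sequence 13).
Stream B: 9, 18, 36 (multiplying by 2 each time).
Position 7 falls in stream A as its term 4, giving 13.
The 8th slot belongs to stream B; its 4th term is 72.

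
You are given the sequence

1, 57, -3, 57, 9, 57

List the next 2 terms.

Taking every 2nd term gives 2 separate tracks.
Track A: 1, -3, 9 — geometric with ratio -3.
Track B: 57, 57, 57 — always 57.
Position 7 falls in track A as its term 4, giving -27.
The 8th slot belongs to track B; its 4th term is 57.

-27, 57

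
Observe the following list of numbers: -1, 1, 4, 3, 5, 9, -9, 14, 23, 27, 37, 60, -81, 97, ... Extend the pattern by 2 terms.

Reading positions in blocks of 3 reveals the pattern ABB — 2 tracks woven together.
Track A = -1, 3, -9, 27, -81: a geometric progression (common ratio -3).
Track B = 1, 4, 5, 9, 14, 23, 37, 60, 97: a Fibonacci-like recurrence a_n = a_{n-1} + a_{n-2}.
Position 15 → track B, term 10 = 157.
Position 16 falls in track A as its term 6, giving 243.

157, 243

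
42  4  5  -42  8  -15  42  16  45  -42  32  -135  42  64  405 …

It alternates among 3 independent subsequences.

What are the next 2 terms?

Split by position mod 3 into 3 tracks.
Subsequence A: 42, -42, 42, -42, 42 (alternating ±42).
Subsequence B: 4, 8, 16, 32, 64 (powers 2^2, 2^3, 2^4, …).
Subsequence C: 5, -15, 45, -135, 405 (a geometric progression (common ratio -3)).
Term 16 comes from subsequence A (its 6th entry): -42.
Term 17 comes from subsequence B (its 6th entry): 128.

-42, 128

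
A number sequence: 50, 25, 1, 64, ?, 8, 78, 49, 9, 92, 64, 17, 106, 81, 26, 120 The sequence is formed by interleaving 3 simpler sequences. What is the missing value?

36

Split by position mod 3: positions 1, 4, 7, … form one track, and each other residue class forms its own.
Track A = 50, 64, 78, 92, 106, 120: arithmetic with common difference +14.
Track B = 25, ?, 49, 64, 81: the squares 5², 6², 7², ….
Track C = 1, 8, 9, 17, 26: each term equals the sum of the previous two.
Track B's pattern makes the blank 36.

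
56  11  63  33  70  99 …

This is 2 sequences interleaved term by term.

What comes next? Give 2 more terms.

77, 297

Split by position mod 2 into 2 tracks.
Stream A: 56, 63, 70. Linear: a_n = 49 + 7·n.
Stream B: 11, 33, 99. Multiplying by 3 each time.
Position 7 → stream A, term 4 = 77.
Position 8 → stream B, term 4 = 297.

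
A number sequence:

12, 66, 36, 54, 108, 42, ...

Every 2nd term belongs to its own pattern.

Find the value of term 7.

324

Taking every 2nd term gives 2 separate tracks.
Subsequence A = 12, 36, 108: a geometric progression (common ratio 3).
Subsequence B = 66, 54, 42: linear: a_n = 78 − 12·n.
Position 7 → subsequence A, term 4 = 324.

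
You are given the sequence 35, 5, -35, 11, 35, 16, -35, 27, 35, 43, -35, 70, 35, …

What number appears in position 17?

35

Odd-indexed and even-indexed terms follow separate rules.
Stream A: 35, -35, 35, -35, 35, -35, 35. Oscillating between 35 and -35.
Stream B: 5, 11, 16, 27, 43, 70. Fibonacci-style (each term is the sum of the two before it).
Position 17 falls in stream A as its term 9, giving 35.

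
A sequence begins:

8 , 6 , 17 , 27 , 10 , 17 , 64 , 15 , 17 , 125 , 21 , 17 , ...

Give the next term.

Split by position mod 3 into 3 tracks.
Subsequence A: 8, 27, 64, 125 — perfect cubes starting at 2³.
Subsequence B: 6, 10, 15, 21 — triangular numbers n(n+1)/2 for n = 3, 4, ….
Subsequence C: 17, 17, 17, 17 — the constant sequence 17.
Position 13 → subsequence A, term 5 = 216.

216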